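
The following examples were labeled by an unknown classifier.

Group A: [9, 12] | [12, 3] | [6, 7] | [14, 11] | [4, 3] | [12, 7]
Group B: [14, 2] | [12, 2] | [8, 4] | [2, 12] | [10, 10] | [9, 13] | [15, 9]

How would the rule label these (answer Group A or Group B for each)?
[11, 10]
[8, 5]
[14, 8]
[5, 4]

Group A, Group A, Group B, Group A

The pattern is that an item is 'Group A' exactly when: sum is odd.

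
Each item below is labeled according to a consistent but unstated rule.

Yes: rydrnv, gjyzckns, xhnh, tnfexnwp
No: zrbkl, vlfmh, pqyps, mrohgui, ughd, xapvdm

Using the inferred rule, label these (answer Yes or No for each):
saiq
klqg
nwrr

The pattern is that an item is 'Yes' exactly when: contains 'n'.

No, No, Yes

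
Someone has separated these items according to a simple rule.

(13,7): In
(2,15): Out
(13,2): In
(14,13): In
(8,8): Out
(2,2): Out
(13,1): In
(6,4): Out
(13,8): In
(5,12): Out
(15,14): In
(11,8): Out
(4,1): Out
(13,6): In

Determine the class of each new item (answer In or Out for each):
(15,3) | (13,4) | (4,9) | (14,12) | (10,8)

In, In, Out, In, Out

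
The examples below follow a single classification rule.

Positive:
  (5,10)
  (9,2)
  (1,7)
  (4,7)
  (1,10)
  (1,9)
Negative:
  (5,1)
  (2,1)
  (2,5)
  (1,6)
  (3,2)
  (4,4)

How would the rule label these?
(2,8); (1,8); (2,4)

The simplest hypothesis consistent with all the labels is: max ≥ 7.
(2,8) — max 8, hence Positive. (1,8) — max 8, hence Positive. (2,4) — max 4, hence Negative.

Positive, Positive, Negative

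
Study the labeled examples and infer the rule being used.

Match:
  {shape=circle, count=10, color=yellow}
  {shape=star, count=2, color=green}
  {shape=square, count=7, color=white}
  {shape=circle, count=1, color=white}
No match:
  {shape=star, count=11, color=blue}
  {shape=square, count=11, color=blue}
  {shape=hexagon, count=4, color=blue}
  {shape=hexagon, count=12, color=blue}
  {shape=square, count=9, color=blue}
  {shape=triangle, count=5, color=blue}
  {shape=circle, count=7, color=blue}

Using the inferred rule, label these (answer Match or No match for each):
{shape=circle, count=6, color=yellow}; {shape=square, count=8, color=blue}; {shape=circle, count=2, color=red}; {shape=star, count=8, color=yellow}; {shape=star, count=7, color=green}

Match, No match, Match, Match, Match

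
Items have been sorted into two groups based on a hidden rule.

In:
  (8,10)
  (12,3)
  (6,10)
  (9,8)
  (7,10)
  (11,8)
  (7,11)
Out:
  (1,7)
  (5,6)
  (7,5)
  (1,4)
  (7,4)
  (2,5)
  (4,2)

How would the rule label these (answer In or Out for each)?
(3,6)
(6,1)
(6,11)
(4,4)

Out, Out, In, Out

The classifier is using: sum ≥ 15.
(3,6): Out (3+6 = 9).
(6,1): Out (6+1 = 7).
(6,11): In (6+11 = 17).
(4,4): Out (4+4 = 8).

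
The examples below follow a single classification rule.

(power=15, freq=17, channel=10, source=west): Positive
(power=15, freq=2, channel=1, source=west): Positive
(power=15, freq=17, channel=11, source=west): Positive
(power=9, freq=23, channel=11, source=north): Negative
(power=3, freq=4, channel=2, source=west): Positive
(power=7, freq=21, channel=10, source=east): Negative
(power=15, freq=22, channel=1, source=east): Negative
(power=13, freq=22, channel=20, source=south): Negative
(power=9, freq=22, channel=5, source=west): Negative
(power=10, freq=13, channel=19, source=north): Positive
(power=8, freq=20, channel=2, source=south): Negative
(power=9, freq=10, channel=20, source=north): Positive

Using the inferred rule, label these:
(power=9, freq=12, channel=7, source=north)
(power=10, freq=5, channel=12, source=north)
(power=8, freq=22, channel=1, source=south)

'Positive' ⟺ freq ≤ 17.
Positive: (power=9, freq=12, channel=7, source=north), since freq = 12. Positive: (power=10, freq=5, channel=12, source=north), since freq = 5. Negative: (power=8, freq=22, channel=1, source=south), since freq = 22.

Positive, Positive, Negative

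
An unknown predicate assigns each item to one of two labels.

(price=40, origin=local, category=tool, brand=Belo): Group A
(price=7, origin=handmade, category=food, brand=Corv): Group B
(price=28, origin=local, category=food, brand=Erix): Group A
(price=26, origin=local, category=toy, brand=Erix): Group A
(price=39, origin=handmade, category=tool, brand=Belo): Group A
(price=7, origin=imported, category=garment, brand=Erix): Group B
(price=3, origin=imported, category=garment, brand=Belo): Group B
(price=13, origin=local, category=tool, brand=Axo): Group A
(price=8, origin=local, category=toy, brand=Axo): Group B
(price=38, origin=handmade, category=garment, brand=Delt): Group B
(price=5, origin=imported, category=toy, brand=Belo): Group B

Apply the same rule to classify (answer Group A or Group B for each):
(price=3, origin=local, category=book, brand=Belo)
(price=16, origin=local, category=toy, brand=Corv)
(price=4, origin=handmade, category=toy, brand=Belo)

The rule appears to be: price ≥ 13 AND price ≠ 38.
(price=3, origin=local, category=book, brand=Belo) → price = 3 → Group B. (price=16, origin=local, category=toy, brand=Corv) → price = 16 → Group A. (price=4, origin=handmade, category=toy, brand=Belo) → price = 4 → Group B.

Group B, Group A, Group B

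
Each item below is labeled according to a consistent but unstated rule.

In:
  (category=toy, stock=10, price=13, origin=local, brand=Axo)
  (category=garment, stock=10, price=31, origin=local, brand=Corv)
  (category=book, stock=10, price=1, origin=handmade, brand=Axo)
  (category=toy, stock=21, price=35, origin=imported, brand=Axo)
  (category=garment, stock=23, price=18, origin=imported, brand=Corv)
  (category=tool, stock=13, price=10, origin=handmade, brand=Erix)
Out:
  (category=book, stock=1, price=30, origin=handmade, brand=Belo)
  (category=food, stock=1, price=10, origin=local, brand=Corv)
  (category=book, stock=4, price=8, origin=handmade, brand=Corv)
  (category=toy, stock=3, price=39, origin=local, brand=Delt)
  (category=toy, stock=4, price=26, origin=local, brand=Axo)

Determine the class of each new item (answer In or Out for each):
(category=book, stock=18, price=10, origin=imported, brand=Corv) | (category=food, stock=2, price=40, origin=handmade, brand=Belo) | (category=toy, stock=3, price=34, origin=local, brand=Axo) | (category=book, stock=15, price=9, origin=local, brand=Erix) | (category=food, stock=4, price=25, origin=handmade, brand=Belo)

The distinguishing property — stock ≥ 10 — holds for all the 'In' cases and none of the 'Out' cases.

In, Out, Out, In, Out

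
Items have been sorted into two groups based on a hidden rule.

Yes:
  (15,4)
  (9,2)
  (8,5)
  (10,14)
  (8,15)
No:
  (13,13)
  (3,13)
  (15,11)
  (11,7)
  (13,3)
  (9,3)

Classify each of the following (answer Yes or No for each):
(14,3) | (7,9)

Yes, No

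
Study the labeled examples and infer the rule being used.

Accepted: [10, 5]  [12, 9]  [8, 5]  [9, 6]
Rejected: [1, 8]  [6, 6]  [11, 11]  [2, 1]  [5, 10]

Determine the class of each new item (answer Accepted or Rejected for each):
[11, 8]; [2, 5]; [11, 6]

The simplest hypothesis consistent with all the labels is: sum is odd AND first ≥ 6.
[11, 8]: Accepted (11+8 = 19, first 11).
[2, 5]: Rejected (2+5 = 7, first 2).
[11, 6]: Accepted (11+6 = 17, first 11).

Accepted, Rejected, Accepted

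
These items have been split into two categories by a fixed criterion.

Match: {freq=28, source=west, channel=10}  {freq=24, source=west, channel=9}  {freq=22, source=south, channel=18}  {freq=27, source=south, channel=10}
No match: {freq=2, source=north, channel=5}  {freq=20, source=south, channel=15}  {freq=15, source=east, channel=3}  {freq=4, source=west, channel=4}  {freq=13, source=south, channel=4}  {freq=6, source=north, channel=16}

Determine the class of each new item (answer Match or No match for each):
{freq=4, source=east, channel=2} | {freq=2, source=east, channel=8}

No match, No match

One predicate separates the groups cleanly: freq ≥ 22.
{freq=4, source=east, channel=2}: freq = 4, doesn't match → No match. {freq=2, source=east, channel=8}: freq = 2, doesn't match → No match.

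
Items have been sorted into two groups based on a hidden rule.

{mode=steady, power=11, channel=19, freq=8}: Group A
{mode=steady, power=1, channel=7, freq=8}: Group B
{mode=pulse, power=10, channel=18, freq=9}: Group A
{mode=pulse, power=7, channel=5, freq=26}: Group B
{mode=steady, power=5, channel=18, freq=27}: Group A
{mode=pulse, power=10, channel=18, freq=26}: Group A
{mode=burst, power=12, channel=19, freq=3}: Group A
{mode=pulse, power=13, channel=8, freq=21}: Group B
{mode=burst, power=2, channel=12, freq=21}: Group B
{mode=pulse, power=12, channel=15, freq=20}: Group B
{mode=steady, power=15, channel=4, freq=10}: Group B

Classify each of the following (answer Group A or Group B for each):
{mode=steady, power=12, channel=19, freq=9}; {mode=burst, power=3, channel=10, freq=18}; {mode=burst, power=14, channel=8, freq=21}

Group A, Group B, Group B

The common property of the 'Group A' items is: channel ≥ 18. No 'Group B' item has it.
{mode=steady, power=12, channel=19, freq=9} — channel = 19, hence Group A. {mode=burst, power=3, channel=10, freq=18} — channel = 10, hence Group B. {mode=burst, power=14, channel=8, freq=21} — channel = 8, hence Group B.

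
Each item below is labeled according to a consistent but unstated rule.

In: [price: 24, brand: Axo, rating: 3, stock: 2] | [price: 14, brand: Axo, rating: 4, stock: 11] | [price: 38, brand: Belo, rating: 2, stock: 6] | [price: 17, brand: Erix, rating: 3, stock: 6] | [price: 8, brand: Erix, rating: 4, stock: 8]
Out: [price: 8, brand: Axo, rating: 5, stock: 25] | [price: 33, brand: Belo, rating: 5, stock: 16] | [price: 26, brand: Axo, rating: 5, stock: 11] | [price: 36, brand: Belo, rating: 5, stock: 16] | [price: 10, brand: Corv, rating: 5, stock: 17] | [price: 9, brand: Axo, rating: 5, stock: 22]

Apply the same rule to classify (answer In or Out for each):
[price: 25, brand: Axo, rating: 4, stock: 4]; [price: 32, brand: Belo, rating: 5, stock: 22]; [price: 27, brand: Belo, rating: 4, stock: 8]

In, Out, In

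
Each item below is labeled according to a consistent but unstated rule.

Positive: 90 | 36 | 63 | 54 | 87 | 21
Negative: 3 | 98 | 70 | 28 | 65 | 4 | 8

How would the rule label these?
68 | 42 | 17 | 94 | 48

Negative, Positive, Negative, Negative, Positive

The classifier is using: multiple of 3 AND at least 4.
68 → 68 = 3·22 + 2, 68 ≥ 4 → Negative. 42 → 42 = 3·14, 42 ≥ 4 → Positive. 17 → 17 = 3·5 + 2, 17 ≥ 4 → Negative. 94 → 94 = 3·31 + 1, 94 ≥ 4 → Negative. 48 → 48 = 3·16, 48 ≥ 4 → Positive.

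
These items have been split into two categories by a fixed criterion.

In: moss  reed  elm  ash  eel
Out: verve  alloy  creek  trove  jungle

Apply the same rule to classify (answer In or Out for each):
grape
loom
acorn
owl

Rule: length ≤ 4. This holds for each 'In' example and fails for each 'Out' one.
grape: length 5 — does not fit, so Out.
loom: length 4 — qualifies, so In.
acorn: length 5 — does not fit, so Out.
owl: length 3 — qualifies, so In.

Out, In, Out, In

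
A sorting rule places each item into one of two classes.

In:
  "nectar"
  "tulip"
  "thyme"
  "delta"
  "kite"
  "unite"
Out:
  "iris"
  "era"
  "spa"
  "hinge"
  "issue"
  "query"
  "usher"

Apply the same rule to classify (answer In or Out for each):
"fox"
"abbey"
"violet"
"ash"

Out, Out, In, Out

One predicate separates the groups cleanly: contains 't'.
"fox": no 't' — fails the rule, so Out. "abbey": no 't' — fails the rule, so Out. "violet": has 't' — qualifies, so In. "ash": no 't' — fails the rule, so Out.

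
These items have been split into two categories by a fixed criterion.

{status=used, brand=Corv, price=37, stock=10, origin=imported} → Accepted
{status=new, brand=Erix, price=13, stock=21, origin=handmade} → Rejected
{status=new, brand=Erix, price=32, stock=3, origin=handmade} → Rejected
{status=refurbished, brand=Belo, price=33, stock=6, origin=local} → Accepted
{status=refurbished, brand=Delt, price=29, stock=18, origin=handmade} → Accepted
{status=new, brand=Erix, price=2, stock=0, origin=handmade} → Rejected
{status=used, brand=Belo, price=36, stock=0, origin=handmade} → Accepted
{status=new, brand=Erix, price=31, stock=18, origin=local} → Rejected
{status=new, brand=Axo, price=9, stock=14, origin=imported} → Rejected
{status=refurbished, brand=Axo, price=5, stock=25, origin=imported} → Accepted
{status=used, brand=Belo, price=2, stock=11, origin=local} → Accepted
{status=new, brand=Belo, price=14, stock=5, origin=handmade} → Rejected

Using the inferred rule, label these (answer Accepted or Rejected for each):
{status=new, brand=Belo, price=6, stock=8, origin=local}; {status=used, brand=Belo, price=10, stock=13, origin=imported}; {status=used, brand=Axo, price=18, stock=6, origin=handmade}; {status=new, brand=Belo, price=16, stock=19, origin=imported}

The rule appears to be: status is not new.
{status=new, brand=Belo, price=6, stock=8, origin=local} — status is new, hence Rejected.
{status=used, brand=Belo, price=10, stock=13, origin=imported} — status is used, hence Accepted.
{status=used, brand=Axo, price=18, stock=6, origin=handmade} — status is used, hence Accepted.
{status=new, brand=Belo, price=16, stock=19, origin=imported} — status is new, hence Rejected.

Rejected, Accepted, Accepted, Rejected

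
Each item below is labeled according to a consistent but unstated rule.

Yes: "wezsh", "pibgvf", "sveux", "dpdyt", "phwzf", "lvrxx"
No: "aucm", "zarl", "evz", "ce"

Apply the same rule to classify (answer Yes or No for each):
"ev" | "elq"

No, No

All 'Yes' examples share one property — length ≥ 5 — and every 'No' example lacks it.
"ev": No (length 2). "elq": No (length 3).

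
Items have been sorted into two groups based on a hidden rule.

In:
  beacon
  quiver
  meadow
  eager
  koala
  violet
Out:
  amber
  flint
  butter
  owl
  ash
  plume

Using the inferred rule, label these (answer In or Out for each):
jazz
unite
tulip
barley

The common property of the 'In' items is: has ≥ 3 vowels. No 'Out' item has it.
jazz: 1 vowel, fails the rule → Out. unite: 3 vowels, checks out → In. tulip: 2 vowels, fails the rule → Out. barley: 2 vowels, fails the rule → Out.

Out, In, Out, Out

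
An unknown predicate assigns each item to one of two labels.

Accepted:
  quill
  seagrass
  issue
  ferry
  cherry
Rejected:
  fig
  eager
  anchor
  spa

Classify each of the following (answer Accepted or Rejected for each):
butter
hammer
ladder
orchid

Comparing the two groups points to one rule — has a double letter.
butter — 'tt' doubled, hence Accepted. hammer — 'mm' doubled, hence Accepted. ladder — 'dd' doubled, hence Accepted. orchid — no doubled letter, hence Rejected.

Accepted, Accepted, Accepted, Rejected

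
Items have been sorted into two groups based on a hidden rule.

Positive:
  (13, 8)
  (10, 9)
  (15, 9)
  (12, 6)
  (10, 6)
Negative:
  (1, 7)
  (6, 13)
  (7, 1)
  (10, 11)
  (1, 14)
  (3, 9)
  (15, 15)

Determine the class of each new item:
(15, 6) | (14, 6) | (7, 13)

Positive, Positive, Negative

The distinguishing property — first > second AND sum ≥ 12 — holds for all the 'Positive' cases and none of the 'Negative' cases.
Positive: (15, 6), since 15 > 6, 15+6 = 21.
Positive: (14, 6), since 14 > 6, 14+6 = 20.
Negative: (7, 13), since 7 < 13, 7+13 = 20.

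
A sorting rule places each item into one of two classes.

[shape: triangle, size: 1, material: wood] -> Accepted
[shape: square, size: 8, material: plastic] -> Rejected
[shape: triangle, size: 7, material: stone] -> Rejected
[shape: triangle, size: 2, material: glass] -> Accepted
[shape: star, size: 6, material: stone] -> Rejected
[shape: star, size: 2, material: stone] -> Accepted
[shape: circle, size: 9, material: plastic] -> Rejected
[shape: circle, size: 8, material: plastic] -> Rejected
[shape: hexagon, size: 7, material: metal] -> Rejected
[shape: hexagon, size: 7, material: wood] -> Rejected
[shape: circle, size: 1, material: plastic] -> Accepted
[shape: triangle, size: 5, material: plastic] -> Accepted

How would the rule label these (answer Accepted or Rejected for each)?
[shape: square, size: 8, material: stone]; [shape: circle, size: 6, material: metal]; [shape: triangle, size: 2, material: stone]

The distinguishing property — size ≤ 5 — holds for all the 'Accepted' cases and none of the 'Rejected' cases.
Rejected: [shape: square, size: 8, material: stone], since size = 8. Rejected: [shape: circle, size: 6, material: metal], since size = 6. Accepted: [shape: triangle, size: 2, material: stone], since size = 2.

Rejected, Rejected, Accepted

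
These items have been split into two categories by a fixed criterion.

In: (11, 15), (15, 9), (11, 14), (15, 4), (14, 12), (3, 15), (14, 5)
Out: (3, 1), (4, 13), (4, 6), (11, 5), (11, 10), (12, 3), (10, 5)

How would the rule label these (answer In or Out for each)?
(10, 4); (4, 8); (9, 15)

'In' ⟺ max ≥ 14.
(10, 4): Out (max 10).
(4, 8): Out (max 8).
(9, 15): In (max 15).

Out, Out, In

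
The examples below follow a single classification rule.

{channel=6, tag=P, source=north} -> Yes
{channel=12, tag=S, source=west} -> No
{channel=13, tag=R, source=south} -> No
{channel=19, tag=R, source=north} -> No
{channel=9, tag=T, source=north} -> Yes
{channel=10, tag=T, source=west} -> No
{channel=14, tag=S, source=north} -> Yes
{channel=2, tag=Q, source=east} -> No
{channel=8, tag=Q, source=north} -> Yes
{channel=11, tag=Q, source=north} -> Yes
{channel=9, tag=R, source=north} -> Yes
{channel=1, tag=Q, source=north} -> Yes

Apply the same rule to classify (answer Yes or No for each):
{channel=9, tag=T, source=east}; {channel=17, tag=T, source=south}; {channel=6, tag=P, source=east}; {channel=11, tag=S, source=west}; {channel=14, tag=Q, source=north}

Every 'Yes' example satisfies: source is north AND channel ≤ 14. None of the 'No' examples do.
{channel=9, tag=T, source=east}: source is east, channel = 9, does not satisfy this → No.
{channel=17, tag=T, source=south}: source is south, channel = 17, does not satisfy this → No.
{channel=6, tag=P, source=east}: source is east, channel = 6, does not satisfy this → No.
{channel=11, tag=S, source=west}: source is west, channel = 11, does not satisfy this → No.
{channel=14, tag=Q, source=north}: source is north, channel = 14, satisfies this → Yes.

No, No, No, No, Yes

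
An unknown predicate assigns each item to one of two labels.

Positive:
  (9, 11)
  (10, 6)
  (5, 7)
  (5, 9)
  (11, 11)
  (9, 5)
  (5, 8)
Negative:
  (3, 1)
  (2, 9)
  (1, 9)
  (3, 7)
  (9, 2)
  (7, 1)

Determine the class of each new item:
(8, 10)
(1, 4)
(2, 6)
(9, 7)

Positive, Negative, Negative, Positive

The pattern is that an item is 'Positive' exactly when: sum ≥ 12.
Positive: (8, 10), since 8+10 = 18. Negative: (1, 4), since 1+4 = 5. Negative: (2, 6), since 2+6 = 8. Positive: (9, 7), since 9+7 = 16.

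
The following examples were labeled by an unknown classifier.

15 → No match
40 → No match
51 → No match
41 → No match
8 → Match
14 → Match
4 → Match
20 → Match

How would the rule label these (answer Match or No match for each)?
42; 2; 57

No match, Match, No match

The classifier is using: even AND at most 20.
42 — 42 is even, 42 > 20, hence No match. 2 — 2 is even, 2 ≤ 20, hence Match. 57 — 57 is odd, 57 > 20, hence No match.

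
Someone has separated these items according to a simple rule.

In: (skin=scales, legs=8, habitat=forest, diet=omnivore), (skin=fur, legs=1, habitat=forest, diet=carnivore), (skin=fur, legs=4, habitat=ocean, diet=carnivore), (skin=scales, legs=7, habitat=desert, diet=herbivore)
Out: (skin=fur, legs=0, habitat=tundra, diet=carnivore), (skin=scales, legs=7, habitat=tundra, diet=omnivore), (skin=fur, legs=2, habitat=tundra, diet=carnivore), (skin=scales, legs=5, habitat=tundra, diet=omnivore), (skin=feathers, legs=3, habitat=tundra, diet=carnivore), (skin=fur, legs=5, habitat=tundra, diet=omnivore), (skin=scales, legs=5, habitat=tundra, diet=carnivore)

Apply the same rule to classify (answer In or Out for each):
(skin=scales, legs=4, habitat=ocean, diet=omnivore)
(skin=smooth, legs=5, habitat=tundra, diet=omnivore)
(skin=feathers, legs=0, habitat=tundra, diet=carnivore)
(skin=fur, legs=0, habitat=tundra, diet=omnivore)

In, Out, Out, Out

All 'In' examples share one property — habitat is not tundra — and every 'Out' example lacks it.
(skin=scales, legs=4, habitat=ocean, diet=omnivore): habitat is ocean, has this property → In.
(skin=smooth, legs=5, habitat=tundra, diet=omnivore): habitat is tundra, does not fit → Out.
(skin=feathers, legs=0, habitat=tundra, diet=carnivore): habitat is tundra, does not fit → Out.
(skin=fur, legs=0, habitat=tundra, diet=omnivore): habitat is tundra, does not fit → Out.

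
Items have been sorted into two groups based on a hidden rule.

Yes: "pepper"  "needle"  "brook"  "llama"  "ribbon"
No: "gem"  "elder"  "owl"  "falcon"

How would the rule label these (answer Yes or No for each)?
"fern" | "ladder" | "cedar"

Comparing the two groups points to one rule — has a double letter.
"fern": no doubled letter — does not satisfy this, so No. "ladder": 'dd' doubled — qualifies, so Yes. "cedar": no doubled letter — does not satisfy this, so No.

No, Yes, No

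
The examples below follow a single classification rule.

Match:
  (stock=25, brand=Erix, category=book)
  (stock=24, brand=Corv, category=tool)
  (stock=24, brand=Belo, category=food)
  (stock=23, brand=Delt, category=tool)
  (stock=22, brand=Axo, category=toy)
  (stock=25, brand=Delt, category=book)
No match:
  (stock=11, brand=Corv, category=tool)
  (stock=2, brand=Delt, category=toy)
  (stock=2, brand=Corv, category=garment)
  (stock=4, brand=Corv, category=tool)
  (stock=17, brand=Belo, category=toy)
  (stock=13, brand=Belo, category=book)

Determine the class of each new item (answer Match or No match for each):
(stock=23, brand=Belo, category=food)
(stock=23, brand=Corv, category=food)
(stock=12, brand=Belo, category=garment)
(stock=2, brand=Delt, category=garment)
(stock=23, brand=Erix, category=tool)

Match, Match, No match, No match, Match

The common property of the 'Match' items is: stock ≥ 22. No 'No match' item has it.
(stock=23, brand=Belo, category=food) → stock = 23 → Match. (stock=23, brand=Corv, category=food) → stock = 23 → Match. (stock=12, brand=Belo, category=garment) → stock = 12 → No match. (stock=2, brand=Delt, category=garment) → stock = 2 → No match. (stock=23, brand=Erix, category=tool) → stock = 23 → Match.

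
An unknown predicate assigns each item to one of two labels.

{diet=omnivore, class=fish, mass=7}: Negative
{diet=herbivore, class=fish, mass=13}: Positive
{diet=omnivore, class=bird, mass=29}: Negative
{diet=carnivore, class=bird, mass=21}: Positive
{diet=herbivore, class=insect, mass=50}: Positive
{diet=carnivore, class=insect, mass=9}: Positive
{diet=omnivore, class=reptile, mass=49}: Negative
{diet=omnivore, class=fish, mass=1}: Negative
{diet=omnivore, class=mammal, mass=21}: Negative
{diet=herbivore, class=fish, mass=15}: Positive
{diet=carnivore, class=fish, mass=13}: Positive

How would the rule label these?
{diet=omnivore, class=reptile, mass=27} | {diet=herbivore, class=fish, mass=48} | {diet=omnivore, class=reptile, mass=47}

The common property of the 'Positive' items is: diet is not omnivore. No 'Negative' item has it.
{diet=omnivore, class=reptile, mass=27}: Negative (diet is omnivore). {diet=herbivore, class=fish, mass=48}: Positive (diet is herbivore). {diet=omnivore, class=reptile, mass=47}: Negative (diet is omnivore).

Negative, Positive, Negative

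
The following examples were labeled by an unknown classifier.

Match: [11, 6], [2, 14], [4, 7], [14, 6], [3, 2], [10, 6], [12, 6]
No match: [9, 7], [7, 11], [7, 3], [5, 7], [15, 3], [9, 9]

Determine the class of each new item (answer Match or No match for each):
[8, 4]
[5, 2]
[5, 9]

Match, Match, No match

The simplest hypothesis consistent with all the labels is: product is even.
[8, 4]: 8·4 = 32, fits → Match.
[5, 2]: 5·2 = 10, fits → Match.
[5, 9]: 5·9 = 45, lacks this property → No match.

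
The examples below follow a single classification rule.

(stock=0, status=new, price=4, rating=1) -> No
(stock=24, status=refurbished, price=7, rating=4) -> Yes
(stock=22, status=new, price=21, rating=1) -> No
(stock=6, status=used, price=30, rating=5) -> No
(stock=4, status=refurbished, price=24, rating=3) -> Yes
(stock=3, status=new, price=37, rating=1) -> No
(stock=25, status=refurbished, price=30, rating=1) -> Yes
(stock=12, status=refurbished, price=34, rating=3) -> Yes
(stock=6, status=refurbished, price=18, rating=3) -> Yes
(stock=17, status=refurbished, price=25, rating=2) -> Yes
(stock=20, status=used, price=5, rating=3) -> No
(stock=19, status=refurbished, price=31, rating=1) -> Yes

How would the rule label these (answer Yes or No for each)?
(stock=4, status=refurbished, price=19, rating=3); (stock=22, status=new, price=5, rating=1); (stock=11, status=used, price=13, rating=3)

The distinguishing property — status is refurbished — holds for all the 'Yes' cases and none of the 'No' cases.

Yes, No, No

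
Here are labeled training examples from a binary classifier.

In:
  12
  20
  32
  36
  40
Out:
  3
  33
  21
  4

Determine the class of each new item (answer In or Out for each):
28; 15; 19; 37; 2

In, Out, Out, Out, Out

All 'In' examples share one property — even AND at least 12 — and every 'Out' example lacks it.
28: In (28 is even, 28 ≥ 12).
15: Out (15 is odd, 15 ≥ 12).
19: Out (19 is odd, 19 ≥ 12).
37: Out (37 is odd, 37 ≥ 12).
2: Out (2 is even, 2 < 12).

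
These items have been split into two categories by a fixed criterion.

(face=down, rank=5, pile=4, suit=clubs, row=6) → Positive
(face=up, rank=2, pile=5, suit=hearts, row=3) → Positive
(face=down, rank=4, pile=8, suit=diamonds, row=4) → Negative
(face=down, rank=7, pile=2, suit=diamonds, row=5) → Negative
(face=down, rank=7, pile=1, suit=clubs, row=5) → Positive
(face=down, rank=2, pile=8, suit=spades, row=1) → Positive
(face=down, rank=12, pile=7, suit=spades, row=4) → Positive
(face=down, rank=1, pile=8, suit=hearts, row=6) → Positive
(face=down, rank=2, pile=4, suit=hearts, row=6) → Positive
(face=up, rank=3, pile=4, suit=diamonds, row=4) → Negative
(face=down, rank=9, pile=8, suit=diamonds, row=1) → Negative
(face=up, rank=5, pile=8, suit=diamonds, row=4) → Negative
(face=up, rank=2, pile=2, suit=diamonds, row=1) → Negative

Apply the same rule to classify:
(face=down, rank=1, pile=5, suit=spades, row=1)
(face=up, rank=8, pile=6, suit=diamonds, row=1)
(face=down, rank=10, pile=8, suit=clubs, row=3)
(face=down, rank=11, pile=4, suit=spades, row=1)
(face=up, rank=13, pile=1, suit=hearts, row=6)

Positive, Negative, Positive, Positive, Positive

'Positive' ⟺ suit is not diamonds.
(face=down, rank=1, pile=5, suit=spades, row=1): suit is spades — checks out, so Positive. (face=up, rank=8, pile=6, suit=diamonds, row=1): suit is diamonds — fails this test, so Negative. (face=down, rank=10, pile=8, suit=clubs, row=3): suit is clubs — checks out, so Positive. (face=down, rank=11, pile=4, suit=spades, row=1): suit is spades — checks out, so Positive. (face=up, rank=13, pile=1, suit=hearts, row=6): suit is hearts — checks out, so Positive.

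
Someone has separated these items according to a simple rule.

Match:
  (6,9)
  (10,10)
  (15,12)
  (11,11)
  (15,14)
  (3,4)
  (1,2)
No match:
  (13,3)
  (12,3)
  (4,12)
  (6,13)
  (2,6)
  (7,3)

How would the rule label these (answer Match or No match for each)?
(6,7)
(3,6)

Match, Match

The common property of the 'Match' items is: |first − second| ≤ 3. No 'No match' item has it.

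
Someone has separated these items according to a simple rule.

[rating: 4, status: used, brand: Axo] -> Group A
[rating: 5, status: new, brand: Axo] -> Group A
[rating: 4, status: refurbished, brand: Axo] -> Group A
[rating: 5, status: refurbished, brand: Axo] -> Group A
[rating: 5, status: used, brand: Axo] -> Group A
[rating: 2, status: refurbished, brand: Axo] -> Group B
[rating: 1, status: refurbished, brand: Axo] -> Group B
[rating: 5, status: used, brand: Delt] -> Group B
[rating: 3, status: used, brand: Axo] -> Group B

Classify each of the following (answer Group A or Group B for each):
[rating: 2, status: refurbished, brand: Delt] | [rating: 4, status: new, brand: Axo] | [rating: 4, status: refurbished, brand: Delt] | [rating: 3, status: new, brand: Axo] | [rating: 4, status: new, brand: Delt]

The distinguishing property — brand is Axo AND rating ≥ 4 — holds for all the 'Group A' cases and none of the 'Group B' cases.
[rating: 2, status: refurbished, brand: Delt]: brand is Delt, rating = 2, lacks this property → Group B. [rating: 4, status: new, brand: Axo]: brand is Axo, rating = 4, qualifies → Group A. [rating: 4, status: refurbished, brand: Delt]: brand is Delt, rating = 4, lacks this property → Group B. [rating: 3, status: new, brand: Axo]: brand is Axo, rating = 3, lacks this property → Group B. [rating: 4, status: new, brand: Delt]: brand is Delt, rating = 4, lacks this property → Group B.

Group B, Group A, Group B, Group B, Group B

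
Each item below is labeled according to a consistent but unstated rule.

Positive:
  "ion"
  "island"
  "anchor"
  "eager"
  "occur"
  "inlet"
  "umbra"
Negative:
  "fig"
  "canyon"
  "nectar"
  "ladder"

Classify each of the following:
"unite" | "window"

The common property of the 'Positive' items is: starts with a vowel. No 'Negative' item has it.
"unite": starts with 'u' — fits, so Positive. "window": starts with 'w' — does not satisfy this, so Negative.

Positive, Negative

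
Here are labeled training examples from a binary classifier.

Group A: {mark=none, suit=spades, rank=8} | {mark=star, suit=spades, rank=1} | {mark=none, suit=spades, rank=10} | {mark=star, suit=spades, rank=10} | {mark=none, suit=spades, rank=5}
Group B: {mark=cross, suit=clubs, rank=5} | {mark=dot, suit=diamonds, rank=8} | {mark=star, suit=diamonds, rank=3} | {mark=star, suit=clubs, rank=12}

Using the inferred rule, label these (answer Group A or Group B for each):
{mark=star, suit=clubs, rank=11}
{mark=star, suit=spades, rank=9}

'Group A' ⟺ suit is spades.
{mark=star, suit=clubs, rank=11}: suit is clubs — does not satisfy this, so Group B.
{mark=star, suit=spades, rank=9}: suit is spades — passes, so Group A.

Group B, Group A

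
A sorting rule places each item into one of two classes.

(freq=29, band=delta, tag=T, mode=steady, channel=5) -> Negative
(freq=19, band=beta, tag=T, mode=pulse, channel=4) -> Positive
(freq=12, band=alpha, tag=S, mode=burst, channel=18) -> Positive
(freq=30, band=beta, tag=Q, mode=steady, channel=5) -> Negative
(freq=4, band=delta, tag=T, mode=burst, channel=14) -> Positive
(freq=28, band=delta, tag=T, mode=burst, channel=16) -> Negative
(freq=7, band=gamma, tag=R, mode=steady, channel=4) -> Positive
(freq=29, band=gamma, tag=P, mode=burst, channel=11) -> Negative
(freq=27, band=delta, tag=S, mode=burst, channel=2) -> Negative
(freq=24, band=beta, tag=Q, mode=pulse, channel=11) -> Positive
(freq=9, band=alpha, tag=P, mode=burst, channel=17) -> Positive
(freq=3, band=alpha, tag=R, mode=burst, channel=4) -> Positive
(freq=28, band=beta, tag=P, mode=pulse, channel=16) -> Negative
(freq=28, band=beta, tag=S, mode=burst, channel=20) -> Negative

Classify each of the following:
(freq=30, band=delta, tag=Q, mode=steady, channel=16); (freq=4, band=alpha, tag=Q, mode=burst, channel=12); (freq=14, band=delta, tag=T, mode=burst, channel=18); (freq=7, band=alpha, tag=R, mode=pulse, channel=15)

One predicate separates the groups cleanly: freq ≤ 24.
(freq=30, band=delta, tag=Q, mode=steady, channel=16) — freq = 30, hence Negative.
(freq=4, band=alpha, tag=Q, mode=burst, channel=12) — freq = 4, hence Positive.
(freq=14, band=delta, tag=T, mode=burst, channel=18) — freq = 14, hence Positive.
(freq=7, band=alpha, tag=R, mode=pulse, channel=15) — freq = 7, hence Positive.

Negative, Positive, Positive, Positive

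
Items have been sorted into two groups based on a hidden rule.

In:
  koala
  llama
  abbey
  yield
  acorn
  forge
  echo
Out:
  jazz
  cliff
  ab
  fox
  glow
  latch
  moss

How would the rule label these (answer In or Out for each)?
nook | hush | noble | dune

In, Out, In, In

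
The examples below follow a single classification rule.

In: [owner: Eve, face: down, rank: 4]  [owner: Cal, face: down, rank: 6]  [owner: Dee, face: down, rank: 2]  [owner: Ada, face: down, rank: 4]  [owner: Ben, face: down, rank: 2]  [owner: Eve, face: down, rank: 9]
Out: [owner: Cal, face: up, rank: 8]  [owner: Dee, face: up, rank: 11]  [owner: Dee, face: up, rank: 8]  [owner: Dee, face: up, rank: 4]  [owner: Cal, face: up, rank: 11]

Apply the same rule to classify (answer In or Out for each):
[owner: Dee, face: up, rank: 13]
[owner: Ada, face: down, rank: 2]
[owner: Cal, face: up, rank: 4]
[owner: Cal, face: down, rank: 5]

The simplest hypothesis consistent with all the labels is: face is down.

Out, In, Out, In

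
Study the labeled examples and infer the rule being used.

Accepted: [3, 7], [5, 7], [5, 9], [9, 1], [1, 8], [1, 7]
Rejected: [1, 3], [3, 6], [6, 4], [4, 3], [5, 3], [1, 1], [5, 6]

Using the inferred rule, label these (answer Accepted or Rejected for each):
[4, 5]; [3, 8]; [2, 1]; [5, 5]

The simplest hypothesis consistent with all the labels is: max ≥ 7.
[4, 5] → max 5 → Rejected.
[3, 8] → max 8 → Accepted.
[2, 1] → max 2 → Rejected.
[5, 5] → max 5 → Rejected.

Rejected, Accepted, Rejected, Rejected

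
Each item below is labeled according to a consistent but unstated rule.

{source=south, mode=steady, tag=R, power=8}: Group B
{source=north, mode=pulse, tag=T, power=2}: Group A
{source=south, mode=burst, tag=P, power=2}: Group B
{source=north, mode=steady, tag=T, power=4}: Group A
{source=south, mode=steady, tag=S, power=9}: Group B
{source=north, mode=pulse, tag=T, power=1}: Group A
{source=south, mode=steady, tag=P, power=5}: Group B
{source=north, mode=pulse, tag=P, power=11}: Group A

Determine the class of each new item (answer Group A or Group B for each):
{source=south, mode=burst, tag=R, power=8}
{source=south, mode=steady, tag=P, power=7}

The simplest hypothesis consistent with all the labels is: source is north.
{source=south, mode=burst, tag=R, power=8} — source is south, hence Group B.
{source=south, mode=steady, tag=P, power=7} — source is south, hence Group B.

Group B, Group B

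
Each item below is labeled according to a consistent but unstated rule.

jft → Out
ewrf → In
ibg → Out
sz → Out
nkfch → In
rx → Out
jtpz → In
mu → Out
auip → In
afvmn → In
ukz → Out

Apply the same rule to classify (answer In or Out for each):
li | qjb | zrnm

All 'In' examples share one property — length ≥ 4 — and every 'Out' example lacks it.
li: Out (length 2). qjb: Out (length 3). zrnm: In (length 4).

Out, Out, In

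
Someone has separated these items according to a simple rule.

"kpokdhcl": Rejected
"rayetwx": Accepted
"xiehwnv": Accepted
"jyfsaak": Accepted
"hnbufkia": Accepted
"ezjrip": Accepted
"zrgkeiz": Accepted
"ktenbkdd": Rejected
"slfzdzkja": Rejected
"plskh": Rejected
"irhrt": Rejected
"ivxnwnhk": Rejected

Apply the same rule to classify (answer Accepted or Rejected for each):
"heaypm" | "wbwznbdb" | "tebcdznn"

The classifier is using: has ≥ 2 vowels.
Accepted: "heaypm", since 2 vowels.
Rejected: "wbwznbdb", since 0 vowels.
Rejected: "tebcdznn", since 1 vowel.

Accepted, Rejected, Rejected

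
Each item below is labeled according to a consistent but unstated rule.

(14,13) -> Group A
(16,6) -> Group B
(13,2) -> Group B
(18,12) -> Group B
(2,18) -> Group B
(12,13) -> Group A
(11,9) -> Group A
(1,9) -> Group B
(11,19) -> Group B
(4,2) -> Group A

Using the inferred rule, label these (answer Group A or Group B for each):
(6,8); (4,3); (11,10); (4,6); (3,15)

Rule: |first − second| ≤ 2. This holds for each 'Group A' example and fails for each 'Group B' one.
(6,8): |6−8| = 2, fits → Group A.
(4,3): |4−3| = 1, fits → Group A.
(11,10): |11−10| = 1, fits → Group A.
(4,6): |4−6| = 2, fits → Group A.
(3,15): |3−15| = 12, does not satisfy this → Group B.

Group A, Group A, Group A, Group A, Group B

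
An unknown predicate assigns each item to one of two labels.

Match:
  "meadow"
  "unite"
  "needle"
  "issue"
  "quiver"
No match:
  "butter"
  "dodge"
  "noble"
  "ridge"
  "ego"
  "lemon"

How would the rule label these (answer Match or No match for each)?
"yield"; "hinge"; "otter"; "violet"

No match, No match, No match, Match

Every 'Match' example satisfies: has ≥ 3 vowels. None of the 'No match' examples do.
"yield": No match (2 vowels).
"hinge": No match (2 vowels).
"otter": No match (2 vowels).
"violet": Match (3 vowels).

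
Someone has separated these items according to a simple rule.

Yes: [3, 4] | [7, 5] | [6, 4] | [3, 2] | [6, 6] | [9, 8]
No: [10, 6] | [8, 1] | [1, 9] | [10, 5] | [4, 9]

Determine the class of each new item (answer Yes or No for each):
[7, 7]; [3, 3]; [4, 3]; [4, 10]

'Yes' ⟺ |first − second| ≤ 2.

Yes, Yes, Yes, No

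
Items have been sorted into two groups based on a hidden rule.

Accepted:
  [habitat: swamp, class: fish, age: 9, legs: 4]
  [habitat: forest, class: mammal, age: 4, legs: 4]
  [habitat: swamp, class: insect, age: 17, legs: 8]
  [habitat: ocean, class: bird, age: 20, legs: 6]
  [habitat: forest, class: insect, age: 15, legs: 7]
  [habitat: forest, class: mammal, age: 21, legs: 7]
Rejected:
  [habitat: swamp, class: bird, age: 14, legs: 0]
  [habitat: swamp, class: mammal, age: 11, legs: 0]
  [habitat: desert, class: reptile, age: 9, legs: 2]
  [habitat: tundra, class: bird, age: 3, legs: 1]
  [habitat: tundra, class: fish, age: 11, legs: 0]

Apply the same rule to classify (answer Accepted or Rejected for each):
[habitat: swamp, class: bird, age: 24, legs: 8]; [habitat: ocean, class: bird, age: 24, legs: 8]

Accepted, Accepted

The classifier is using: legs ≥ 4.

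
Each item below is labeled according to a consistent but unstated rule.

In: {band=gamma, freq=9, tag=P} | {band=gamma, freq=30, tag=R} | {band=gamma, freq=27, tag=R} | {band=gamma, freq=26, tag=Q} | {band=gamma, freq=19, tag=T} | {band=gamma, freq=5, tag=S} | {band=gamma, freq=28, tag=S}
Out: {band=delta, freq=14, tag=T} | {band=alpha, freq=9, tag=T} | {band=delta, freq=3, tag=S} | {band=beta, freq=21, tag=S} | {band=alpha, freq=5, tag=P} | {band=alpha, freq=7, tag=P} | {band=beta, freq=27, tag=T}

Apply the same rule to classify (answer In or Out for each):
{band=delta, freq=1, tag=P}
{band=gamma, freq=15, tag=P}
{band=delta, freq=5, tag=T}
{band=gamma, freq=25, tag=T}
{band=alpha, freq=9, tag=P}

'In' ⟺ band is gamma.
{band=delta, freq=1, tag=P}: band is delta — doesn't qualify, so Out. {band=gamma, freq=15, tag=P}: band is gamma — has this property, so In. {band=delta, freq=5, tag=T}: band is delta — doesn't qualify, so Out. {band=gamma, freq=25, tag=T}: band is gamma — has this property, so In. {band=alpha, freq=9, tag=P}: band is alpha — doesn't qualify, so Out.

Out, In, Out, In, Out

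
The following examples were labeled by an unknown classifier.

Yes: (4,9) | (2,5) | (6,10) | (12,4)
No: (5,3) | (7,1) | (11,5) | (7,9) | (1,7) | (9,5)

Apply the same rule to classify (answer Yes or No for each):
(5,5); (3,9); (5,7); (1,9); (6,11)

The rule appears to be: first is even.

No, No, No, No, Yes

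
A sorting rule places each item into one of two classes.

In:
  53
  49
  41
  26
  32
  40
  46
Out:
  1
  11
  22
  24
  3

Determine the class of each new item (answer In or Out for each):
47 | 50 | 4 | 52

In, In, Out, In

Every 'In' example satisfies: at least 26. None of the 'Out' examples do.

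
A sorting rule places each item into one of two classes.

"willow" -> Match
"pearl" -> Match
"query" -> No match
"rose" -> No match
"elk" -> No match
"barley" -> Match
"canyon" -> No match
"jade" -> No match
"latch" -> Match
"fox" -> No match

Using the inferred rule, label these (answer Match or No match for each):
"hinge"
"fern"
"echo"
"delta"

'Match' ⟺ length ≥ 4 AND contains 'l'.
"hinge" → length 5, no 'l' → No match. "fern" → length 4, no 'l' → No match. "echo" → length 4, no 'l' → No match. "delta" → length 5, has 'l' → Match.

No match, No match, No match, Match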